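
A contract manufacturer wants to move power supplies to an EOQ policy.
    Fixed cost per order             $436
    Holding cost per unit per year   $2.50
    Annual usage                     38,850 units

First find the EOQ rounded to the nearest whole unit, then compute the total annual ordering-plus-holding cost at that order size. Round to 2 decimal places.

Optimal lot size Q* = (2 × 38,850 × $436 / $2.5)^½ ≈ 3,681.15 → Q = 3,681 units
Orders/yr = 38,850/3,681 = 10.554; ordering cost = 10.554 × $436 = $4,601.63
Average inventory = 3,681/2 = 1840.5; holding cost = 1840.5 × $2.5 = $4,601.25
Total = $4,601.63 + $4,601.25 = $9,202.88

$9,202.88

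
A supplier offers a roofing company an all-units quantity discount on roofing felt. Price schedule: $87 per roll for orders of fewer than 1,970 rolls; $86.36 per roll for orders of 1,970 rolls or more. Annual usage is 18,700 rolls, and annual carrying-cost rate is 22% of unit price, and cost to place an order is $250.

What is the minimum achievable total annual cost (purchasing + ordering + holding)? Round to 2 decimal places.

$1,636,019.31

H₁ = 22%×$87 = $19.1400;  H₂ = 22%×$86.36 = $18.9992
EOQ₁ = √(2×18,700×250/19.1400) = 698.93  (< 1,970, feasible at tier 1)
EOQ₂ = √(2×18,700×250/18.9992) = 701.52  (< 1,970 → use Q = 1,970 at tier-2 price)
TC(tier 1 (EOQ₁), Q≈698.9) = $1,640,277.56
TC(tier 2, Q≈1,970.0) = $1,636,019.31
Minimum at tier 2: $1,636,019.31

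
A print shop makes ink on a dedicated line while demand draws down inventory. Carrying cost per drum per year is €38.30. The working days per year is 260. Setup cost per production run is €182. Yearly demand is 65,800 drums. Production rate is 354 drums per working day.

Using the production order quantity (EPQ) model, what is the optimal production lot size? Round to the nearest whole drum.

1,481 drums

Daily demand d = 65,800/260 = 253.077; p = 354; 1 − d/p = 0.28509
EPQ = √(2DS / (H(1 − d/p)))
    = √(2 × 65,800 × 182 / (38.3 × 0.28509)) ≈ 1,481.05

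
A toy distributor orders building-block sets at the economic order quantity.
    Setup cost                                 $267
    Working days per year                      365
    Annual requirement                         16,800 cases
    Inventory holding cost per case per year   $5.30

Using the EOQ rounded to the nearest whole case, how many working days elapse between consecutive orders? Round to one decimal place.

Q* = √(2·D·S / H) = √(2·16,800·267 / 5.3) = √1,692,679.2 ≈ 1,301.03 → Q = 1,301 cases
T = Q/D × 365 days = 1,301/16,800 × 365 = 28.266 days

28.3 days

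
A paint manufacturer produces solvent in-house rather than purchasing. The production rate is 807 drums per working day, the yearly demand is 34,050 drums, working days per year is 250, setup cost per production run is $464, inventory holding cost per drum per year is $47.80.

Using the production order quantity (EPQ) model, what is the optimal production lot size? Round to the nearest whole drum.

892 drums

Daily demand d = 34,050/250 = 136.200; p = 807; 1 − d/p = 0.83123
EPQ = √(2DS / (H(1 − d/p)))
    = √(2 × 34,050 × 464 / (47.8 × 0.83123)) ≈ 891.78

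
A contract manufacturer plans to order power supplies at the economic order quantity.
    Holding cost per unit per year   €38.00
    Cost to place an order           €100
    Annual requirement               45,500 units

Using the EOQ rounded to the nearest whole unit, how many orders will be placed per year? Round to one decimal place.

Q* = √(2·D·S / H) = √(2·45,500·100 / 38) = √239,473.7 ≈ 489.36 → Q = 489
Orders per year = D/Q = 45,500 / 489 = 93.047

93.0 orders per year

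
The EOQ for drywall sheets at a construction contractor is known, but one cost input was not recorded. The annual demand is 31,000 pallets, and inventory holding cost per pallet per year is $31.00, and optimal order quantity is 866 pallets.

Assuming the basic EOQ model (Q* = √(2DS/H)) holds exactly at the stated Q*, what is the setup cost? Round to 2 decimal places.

EOQ relation: Q² = 2DS/H, so rearrange for the unknown.
S = Q²H / (2D) = 866² × 31 / (2 × 31,000) = 374.9780

$374.98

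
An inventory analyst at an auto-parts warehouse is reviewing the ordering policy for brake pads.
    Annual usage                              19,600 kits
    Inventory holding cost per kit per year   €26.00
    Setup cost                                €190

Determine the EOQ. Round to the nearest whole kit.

2DS/H = 2·19,600·190/26 = 286,461.54
EOQ = √286,461.54 ≈ 535.22

535 kits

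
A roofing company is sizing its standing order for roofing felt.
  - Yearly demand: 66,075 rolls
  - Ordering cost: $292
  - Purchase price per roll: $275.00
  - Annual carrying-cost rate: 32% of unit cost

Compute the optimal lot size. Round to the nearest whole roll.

Holding cost per roll per year: H = 32% × $275 = $88.0000
2DS/H = 2·66,075·292/88 = 438,497.73
EOQ = √438,497.73 ≈ 662.19

662 rolls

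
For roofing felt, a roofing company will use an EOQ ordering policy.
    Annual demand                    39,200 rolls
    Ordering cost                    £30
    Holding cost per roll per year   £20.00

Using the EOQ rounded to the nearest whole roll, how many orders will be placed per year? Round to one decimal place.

2DS/H = 2·39,200·30/20 = 117,600.00
EOQ = √117,600.00 ≈ 342.93 → Q = 343
N = D/Q = 39,200/343 ≈ 114.286 orders/yr

114.3 orders per year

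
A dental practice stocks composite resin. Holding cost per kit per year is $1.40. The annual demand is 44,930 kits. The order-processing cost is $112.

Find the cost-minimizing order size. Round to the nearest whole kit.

2,681 kits

2DS/H = 2·44,930·112/1.4 = 7,188,800.00
EOQ = √7,188,800.00 ≈ 2,681.19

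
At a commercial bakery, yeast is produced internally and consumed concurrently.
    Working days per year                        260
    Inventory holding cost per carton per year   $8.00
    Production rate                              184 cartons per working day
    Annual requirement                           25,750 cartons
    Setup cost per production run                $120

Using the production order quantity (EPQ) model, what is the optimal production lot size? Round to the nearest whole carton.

d = 25,750/260 = 99.0385 cartons/day;  effective holding cost H(1 − d/p) = 8·(1 − 99.0385/184) = 3.69398
Q* = √(2DS / H_eff) = √(2·25,750·120 / 3.69398) ≈ 1,293.44

1,293 cartons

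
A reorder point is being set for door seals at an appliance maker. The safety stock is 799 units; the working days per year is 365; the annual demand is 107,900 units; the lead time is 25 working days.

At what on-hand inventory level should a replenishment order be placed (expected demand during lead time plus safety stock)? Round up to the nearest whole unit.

Daily demand d = 107,900 / 365 = 295.616 units/day
Demand during lead time = 295.616 × 25 = 7,390.41
Reorder point = 7,390.41 + 799 = 8,189.41 → round up

8,190 units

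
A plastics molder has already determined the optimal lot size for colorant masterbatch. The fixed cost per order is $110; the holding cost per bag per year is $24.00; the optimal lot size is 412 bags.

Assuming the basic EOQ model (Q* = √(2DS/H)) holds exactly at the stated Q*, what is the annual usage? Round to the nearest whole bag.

From Q* = √(2DS/H) ⇒ Q*² = 2DS/H.
D = Q²H / (2S) = 412² × 24 / (2 × 110) = 18,517.53

18,518 bags per year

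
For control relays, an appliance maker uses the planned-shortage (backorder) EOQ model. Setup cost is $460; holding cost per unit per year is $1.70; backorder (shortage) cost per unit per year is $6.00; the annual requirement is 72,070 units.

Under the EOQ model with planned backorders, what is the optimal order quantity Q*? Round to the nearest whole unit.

Q* = √(2DS/H) · √((H + b)/b)
   = √(2 × 72,070 × 460 / 1.7) · √((1.7 + 6) / 6)
   = 6,245.205 × 1.1328 ≈ 7,074.84

7,075 units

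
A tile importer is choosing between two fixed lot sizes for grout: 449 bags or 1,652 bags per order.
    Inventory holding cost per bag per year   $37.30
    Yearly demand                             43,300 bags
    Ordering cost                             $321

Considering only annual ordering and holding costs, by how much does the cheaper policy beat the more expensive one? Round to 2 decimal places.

TC(Q) = (D/Q)S + (Q/2)H
TC(449) = (43,300/449)×321 + (449/2)×37.3 = $39,329.97
TC(1,652) = (43,300/1,652)×321 + (1,652/2)×37.3 = $39,223.42
Lots of 1,652 are cheaper by $106.55.

$106.55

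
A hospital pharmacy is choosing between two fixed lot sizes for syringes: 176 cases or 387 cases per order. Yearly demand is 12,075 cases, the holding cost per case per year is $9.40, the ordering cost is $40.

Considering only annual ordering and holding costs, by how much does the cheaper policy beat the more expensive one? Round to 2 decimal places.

TC(Q) = (D/Q)S + (Q/2)H
TC(176) = (12,075/176)×40 + (176/2)×9.4 = $3,571.52
TC(387) = (12,075/387)×40 + (387/2)×9.4 = $3,066.96
Lots of 387 are cheaper by $504.56.

$504.56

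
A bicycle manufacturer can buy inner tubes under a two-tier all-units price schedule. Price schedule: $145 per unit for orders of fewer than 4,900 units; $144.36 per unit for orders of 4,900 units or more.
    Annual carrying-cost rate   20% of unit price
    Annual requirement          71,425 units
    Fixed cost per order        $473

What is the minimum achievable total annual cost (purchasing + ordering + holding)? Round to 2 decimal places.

H₁ = 20%×$145 = $29.0000;  H₂ = 20%×$144.36 = $28.8720
EOQ₁ = √(2×71,425×473/29.0000) = 1,526.41  (< 4,900, feasible at tier 1)
EOQ₂ = √(2×71,425×473/28.8720) = 1,529.79  (< 4,900 → use Q = 4,900 at tier-2 price)
TC(tier 1 (EOQ₁), Q≈1,526.4) = $10,400,890.94
TC(tier 2, Q≈4,900.0) = $10,388,544.10
Minimum at tier 2: $10,388,544.10

$10,388,544.10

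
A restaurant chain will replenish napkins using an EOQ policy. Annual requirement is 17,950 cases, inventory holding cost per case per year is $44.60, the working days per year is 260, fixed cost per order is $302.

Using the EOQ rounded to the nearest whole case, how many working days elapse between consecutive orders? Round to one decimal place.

2DS/H = 2·17,950·302/44.6 = 243,089.69
EOQ = √243,089.69 ≈ 493.04 → Q = 493 cases
Cycle time = (working days × Q)/D = (260 × 493) / 17,950 = 7.141 days

7.1 days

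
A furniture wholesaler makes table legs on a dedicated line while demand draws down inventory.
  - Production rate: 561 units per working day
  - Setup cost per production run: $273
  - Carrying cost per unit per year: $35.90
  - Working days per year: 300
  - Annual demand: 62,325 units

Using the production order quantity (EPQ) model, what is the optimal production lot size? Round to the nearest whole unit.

1,227 units

d = 62,325/300 = 207.7500 units/day;  effective holding cost H(1 − d/p) = 35.9·(1 − 207.7500/561) = 22.60548
Q* = √(2DS / H_eff) = √(2·62,325·273 / 22.60548) ≈ 1,226.93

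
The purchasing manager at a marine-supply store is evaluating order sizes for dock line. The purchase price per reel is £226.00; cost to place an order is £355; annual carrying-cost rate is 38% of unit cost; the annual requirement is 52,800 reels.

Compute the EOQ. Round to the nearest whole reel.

Holding cost per reel per year: H = 38% × £226 = £85.8800
2DS/H = 2·52,800·355/85.88 = 436,516.07
EOQ = √436,516.07 ≈ 660.69

661 reels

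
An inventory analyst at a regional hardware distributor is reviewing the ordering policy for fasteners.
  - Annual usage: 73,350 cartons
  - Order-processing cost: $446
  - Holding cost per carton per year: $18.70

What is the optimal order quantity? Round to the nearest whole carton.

1,871 cartons

Q* = √(2·D·S / H) = √(2·73,350·446 / 18.7) = √3,498,834.2 ≈ 1,870.52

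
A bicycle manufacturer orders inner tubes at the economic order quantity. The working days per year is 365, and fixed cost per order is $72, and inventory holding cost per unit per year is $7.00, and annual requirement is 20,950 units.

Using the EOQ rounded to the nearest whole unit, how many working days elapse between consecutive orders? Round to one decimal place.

11.4 days

2DS/H = 2·20,950·72/7 = 430,971.43
EOQ = √430,971.43 ≈ 656.48 → Q = 656 units
Days between orders = 365 / (D/Q) = 365 / 31.936 ≈ 11.429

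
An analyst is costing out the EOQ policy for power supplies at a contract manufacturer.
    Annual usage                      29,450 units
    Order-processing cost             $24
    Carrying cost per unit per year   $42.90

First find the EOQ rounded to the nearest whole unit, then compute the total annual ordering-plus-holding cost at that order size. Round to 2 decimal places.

$7,787.42

Optimal lot size Q* = (2 × 29,450 × $24 / $42.9)^½ ≈ 181.52 → Q = 182 units
Orders/yr = 29,450/182 = 161.813; ordering cost = 161.813 × $24 = $3,883.52
Average inventory = 182/2 = 91; holding cost = 91 × $42.9 = $3,903.90
Total = $3,883.52 + $3,903.90 = $7,787.42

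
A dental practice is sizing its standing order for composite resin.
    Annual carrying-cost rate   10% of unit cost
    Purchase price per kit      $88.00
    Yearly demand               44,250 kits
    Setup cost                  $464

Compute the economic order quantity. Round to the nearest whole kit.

2,160 kits

Holding cost per kit per year: H = 10% × $88 = $8.8000
Optimal lot size Q* = (2 × 44,250 × $464 / $8.8)^½ ≈ 2,160.18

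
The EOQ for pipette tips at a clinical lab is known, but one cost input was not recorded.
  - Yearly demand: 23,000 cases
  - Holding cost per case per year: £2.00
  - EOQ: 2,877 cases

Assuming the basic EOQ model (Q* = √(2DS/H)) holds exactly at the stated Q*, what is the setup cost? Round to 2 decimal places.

£359.88

Since Q* = (2DS/H)^½, squaring gives Q*²·H = 2DS.
S = Q²H / (2D) = 2,877² × 2 / (2 × 23,000) = 359.8752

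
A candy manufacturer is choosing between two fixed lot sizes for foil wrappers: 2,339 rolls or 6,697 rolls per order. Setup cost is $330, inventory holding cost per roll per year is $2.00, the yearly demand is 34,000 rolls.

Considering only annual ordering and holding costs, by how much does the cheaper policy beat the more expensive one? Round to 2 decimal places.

For each Q, cost = (D/Q)·S + (Q/2)·H.
TC(2,339) = (34,000/2,339)×330 + (2,339/2)×2 = $7,135.92
TC(6,697) = (34,000/6,697)×330 + (6,697/2)×2 = $8,372.38
Lots of 2,339 are cheaper by $1,236.46.

$1,236.46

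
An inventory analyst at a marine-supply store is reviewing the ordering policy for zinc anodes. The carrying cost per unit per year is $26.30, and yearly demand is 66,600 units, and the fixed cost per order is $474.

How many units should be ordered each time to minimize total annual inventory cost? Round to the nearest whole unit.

1,549 units

Optimal lot size Q* = (2 × 66,600 × $474 / $26.3)^½ ≈ 1,549.40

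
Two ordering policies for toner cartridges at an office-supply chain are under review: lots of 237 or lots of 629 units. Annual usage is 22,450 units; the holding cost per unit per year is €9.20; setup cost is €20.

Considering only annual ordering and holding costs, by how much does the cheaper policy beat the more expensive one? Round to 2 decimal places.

For each Q, cost = (D/Q)·S + (Q/2)·H.
TC(237) = (22,450/237)×20 + (237/2)×9.2 = €2,984.71
TC(629) = (22,450/629)×20 + (629/2)×9.2 = €3,607.23
Cheaper: Q = 237.  Difference = €622.52

€622.52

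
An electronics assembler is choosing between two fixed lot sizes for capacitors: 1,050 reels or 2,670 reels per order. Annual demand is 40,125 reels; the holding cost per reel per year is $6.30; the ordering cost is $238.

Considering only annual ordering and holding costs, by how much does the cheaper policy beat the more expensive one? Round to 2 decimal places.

$415.31

For each Q, cost = (D/Q)·S + (Q/2)·H.
TC(1,050) = (40,125/1,050)×238 + (1,050/2)×6.3 = $12,402.50
TC(2,670) = (40,125/2,670)×238 + (2,670/2)×6.3 = $11,987.19
|ΔTC| = |$12,402.50 − $11,987.19| = $415.31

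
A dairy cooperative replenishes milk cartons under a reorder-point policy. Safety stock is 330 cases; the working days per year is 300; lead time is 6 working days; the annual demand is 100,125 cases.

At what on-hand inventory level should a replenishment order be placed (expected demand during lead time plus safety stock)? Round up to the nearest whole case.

2,333 cases

Daily demand d = 100,125 / 300 = 333.750 cases/day
Demand during lead time = 333.750 × 6 = 2,002.50
Reorder point = 2,002.50 + 330 = 2,332.50 → round up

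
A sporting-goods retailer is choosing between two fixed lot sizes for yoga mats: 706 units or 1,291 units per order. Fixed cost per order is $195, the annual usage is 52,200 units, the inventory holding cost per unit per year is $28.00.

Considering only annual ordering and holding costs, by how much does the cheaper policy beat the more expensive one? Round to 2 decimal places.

$1,656.74

TC(Q) = (D/Q)S + (Q/2)H
TC(706) = (52,200/706)×195 + (706/2)×28 = $24,301.85
TC(1,291) = (52,200/1,291)×195 + (1,291/2)×28 = $25,958.59
Cheaper: Q = 706.  Difference = $1,656.74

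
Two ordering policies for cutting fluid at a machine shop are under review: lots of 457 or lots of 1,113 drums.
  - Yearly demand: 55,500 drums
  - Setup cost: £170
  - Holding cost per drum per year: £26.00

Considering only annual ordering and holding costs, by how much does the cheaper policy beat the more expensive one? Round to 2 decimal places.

£3,640.43

TC(Q) = (D/Q)S + (Q/2)H
TC(457) = (55,500/457)×170 + (457/2)×26 = £26,586.51
TC(1,113) = (55,500/1,113)×170 + (1,113/2)×26 = £22,946.09
Lots of 1,113 are cheaper by £3,640.43.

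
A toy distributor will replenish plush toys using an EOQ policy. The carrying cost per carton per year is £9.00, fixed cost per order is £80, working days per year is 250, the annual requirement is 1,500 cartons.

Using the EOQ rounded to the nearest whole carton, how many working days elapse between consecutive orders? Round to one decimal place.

27.2 days

EOQ = √(2DS/H) = √(2 × 1,500 × 80 / 9)
    = √(26,666.67) ≈ 163.30 → Q = 163 cartons
Cycle time = (working days × Q)/D = (250 × 163) / 1,500 = 27.167 days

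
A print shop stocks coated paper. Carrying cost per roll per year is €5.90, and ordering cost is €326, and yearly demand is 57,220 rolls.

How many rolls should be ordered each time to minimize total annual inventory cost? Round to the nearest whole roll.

2,515 rolls

Q* = √(2·D·S / H) = √(2·57,220·326 / 5.9) = √6,323,294.9 ≈ 2,514.62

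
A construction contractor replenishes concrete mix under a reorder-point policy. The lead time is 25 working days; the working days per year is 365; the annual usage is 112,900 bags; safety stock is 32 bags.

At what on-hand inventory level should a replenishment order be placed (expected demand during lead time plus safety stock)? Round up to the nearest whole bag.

Daily demand d = 112,900 / 365 = 309.315 bags/day
Demand during lead time = 309.315 × 25 = 7,732.88
Reorder point = 7,732.88 + 32 = 7,764.88 → round up

7,765 bags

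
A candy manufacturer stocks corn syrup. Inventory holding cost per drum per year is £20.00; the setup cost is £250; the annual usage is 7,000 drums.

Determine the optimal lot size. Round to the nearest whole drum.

418 drums

Q* = √(2·D·S / H) = √(2·7,000·250 / 20) = √175,000.0 ≈ 418.33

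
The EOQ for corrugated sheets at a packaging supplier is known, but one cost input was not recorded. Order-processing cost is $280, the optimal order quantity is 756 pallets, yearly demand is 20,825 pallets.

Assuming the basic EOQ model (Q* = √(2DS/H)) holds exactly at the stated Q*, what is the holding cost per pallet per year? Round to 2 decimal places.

Since Q* = (2DS/H)^½, squaring gives Q*²·H = 2DS.
H = 2DS / Q² = 2 × 20,825 × 280 / 756² = 20.4047

$20.40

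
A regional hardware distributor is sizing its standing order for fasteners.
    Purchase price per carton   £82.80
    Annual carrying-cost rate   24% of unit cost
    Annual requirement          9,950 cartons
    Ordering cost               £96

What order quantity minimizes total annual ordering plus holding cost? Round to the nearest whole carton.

310 cartons

Carrying cost H = £82.8 × 24% = £19.8720/carton/yr
Q* = √(2·D·S / H) = √(2·9,950·96 / 19.872) = √96,135.3 ≈ 310.06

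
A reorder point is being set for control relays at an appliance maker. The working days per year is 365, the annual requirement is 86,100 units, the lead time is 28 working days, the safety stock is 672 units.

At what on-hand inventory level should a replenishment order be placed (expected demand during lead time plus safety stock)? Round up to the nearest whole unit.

7,277 units

Daily demand d = 86,100 / 365 = 235.890 units/day
Demand during lead time = 235.890 × 28 = 6,604.93
Reorder point = 6,604.93 + 672 = 7,276.93 → round up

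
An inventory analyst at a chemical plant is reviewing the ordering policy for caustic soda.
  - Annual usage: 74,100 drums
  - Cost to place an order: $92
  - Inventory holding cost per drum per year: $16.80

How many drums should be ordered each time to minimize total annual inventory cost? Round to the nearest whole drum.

901 drums

Q* = √(2·D·S / H) = √(2·74,100·92 / 16.8) = √811,571.4 ≈ 900.87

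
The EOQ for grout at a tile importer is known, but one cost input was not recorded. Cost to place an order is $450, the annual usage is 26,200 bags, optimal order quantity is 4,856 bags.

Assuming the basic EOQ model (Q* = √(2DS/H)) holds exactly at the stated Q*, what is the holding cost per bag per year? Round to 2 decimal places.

From Q* = √(2DS/H) ⇒ Q*² = 2DS/H.
H = 2DS / Q² = 2 × 26,200 × 450 / 4,856² = 1.0000

$1.00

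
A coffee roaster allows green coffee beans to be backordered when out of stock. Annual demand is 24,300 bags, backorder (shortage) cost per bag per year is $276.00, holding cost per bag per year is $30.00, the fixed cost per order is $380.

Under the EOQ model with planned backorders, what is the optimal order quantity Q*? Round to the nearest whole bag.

826 bags

Basic EOQ = √(2·24,300·380/30) = 784.602
Backorder adjustment √((H+b)/b) = √((30+276)/276) = 1.0529
Q* = 784.602 × 1.0529 ≈ 826.14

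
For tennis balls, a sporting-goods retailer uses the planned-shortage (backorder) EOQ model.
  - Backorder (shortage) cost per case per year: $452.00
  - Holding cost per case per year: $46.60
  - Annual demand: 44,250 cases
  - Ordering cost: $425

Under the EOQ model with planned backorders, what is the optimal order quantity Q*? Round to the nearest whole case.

Q* = √(2DS/H) · √((H + b)/b)
   = √(2 × 44,250 × 425 / 46.6) · √((46.6 + 452) / 452)
   = 898.407 × 1.0503 ≈ 943.58

944 cases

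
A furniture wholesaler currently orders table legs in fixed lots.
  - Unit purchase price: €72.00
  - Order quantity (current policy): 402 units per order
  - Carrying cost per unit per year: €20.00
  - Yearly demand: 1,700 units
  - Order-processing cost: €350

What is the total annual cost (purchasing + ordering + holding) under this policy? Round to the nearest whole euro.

Orders/yr = 1,700/402 = 4.229; ordering cost = 4.229 × €350 = €1,480.10
Average inventory = 402/2 = 201; holding cost = 201 × €20 = €4,020.00
Purchase cost = D·C = 1,700 × 72 = €122,400.00
Total = €1,480.10 + €4,020.00 + €122,400.00 = €127,900.10

€127,900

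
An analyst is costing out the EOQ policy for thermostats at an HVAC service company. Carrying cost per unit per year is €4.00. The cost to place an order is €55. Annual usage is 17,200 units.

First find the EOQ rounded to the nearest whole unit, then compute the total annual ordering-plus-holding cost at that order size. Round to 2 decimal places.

2DS/H = 2·17,200·55/4 = 473,000.00
EOQ = √473,000.00 ≈ 687.75 → Q = 688 units
Ordering: D/Q × S = 17,200/688 × €55 = €1,375.00
Holding:  Q/2 × H = 688/2 × €4 = €1,376.00
Total = €1,375.00 + €1,376.00 = €2,751.00

€2,751.00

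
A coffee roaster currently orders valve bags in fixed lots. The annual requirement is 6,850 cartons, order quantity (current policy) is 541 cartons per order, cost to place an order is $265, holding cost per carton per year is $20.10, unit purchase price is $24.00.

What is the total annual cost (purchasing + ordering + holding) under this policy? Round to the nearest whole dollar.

$173,192

Ordering: D/Q × S = 6,850/541 × $265 = $3,355.36
Holding:  Q/2 × H = 541/2 × $20.1 = $5,437.05
Purchase cost = D·C = 6,850 × 24 = $164,400.00
Total = $3,355.36 + $5,437.05 + $164,400.00 = $173,192.41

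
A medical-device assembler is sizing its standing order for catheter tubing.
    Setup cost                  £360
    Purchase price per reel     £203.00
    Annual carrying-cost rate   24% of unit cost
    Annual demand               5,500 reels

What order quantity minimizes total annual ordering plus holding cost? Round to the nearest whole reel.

285 reels

H = i·C = 0.24 × £203 = £48.7200 per reel-year
EOQ = √(2DS/H) = √(2 × 5,500 × 360 / 48.72)
    = √(81,280.79) ≈ 285.10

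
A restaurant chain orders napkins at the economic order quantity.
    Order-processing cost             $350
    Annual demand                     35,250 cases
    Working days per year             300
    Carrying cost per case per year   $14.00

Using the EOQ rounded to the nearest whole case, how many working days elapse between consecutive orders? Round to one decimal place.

11.3 days

EOQ = √(2DS/H) = √(2 × 35,250 × 350 / 14)
    = √(1,762,500.00) ≈ 1,327.59 → Q = 1,328 cases
Cycle time = (working days × Q)/D = (300 × 1,328) / 35,250 = 11.302 days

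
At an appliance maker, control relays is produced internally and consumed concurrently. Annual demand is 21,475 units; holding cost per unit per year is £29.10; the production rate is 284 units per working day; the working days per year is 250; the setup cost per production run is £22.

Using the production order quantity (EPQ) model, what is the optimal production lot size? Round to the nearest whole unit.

216 units

Daily demand d = 21,475/250 = 85.900; p = 284; 1 − d/p = 0.69754
EPQ = √(2DS / (H(1 − d/p)))
    = √(2 × 21,475 × 22 / (29.1 × 0.69754)) ≈ 215.76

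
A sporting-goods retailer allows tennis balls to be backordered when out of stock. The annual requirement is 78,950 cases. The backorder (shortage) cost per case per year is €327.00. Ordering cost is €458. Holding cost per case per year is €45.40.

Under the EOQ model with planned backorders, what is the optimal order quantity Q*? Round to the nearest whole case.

1,347 cases

Q* = √(2DS/H) · √((H + b)/b)
   = √(2 × 78,950 × 458 / 45.4) · √((45.4 + 327) / 327)
   = 1,262.106 × 1.0672 ≈ 1,346.87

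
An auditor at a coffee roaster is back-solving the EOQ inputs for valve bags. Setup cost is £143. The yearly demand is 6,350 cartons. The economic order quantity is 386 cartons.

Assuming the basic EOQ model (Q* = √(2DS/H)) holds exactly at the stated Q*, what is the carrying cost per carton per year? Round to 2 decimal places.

£12.19

Since Q* = (2DS/H)^½, squaring gives Q*²·H = 2DS.
H = 2DS / Q² = 2 × 6,350 × 143 / 386² = 12.1889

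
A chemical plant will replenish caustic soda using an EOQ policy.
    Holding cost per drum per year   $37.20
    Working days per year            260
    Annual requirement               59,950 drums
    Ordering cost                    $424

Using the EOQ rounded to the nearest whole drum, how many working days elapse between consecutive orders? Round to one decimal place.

5.1 days

Optimal lot size Q* = (2 × 59,950 × $424 / $37.2)^½ ≈ 1,169.02 → Q = 1,169 drums
T = Q/D × 260 days = 1,169/59,950 × 260 = 5.070 days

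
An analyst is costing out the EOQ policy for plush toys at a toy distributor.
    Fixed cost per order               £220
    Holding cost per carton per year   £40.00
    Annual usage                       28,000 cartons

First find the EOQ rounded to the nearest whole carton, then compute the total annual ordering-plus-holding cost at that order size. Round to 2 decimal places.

EOQ = √(2DS/H) = √(2 × 28,000 × 220 / 40)
    = √(308,000.00) ≈ 554.98 → Q = 555 cartons
Orders/yr = 28,000/555 = 50.450; ordering cost = 50.450 × £220 = £11,099.10
Average inventory = 555/2 = 277.5; holding cost = 277.5 × £40 = £11,100.00
Total = £11,099.10 + £11,100.00 = £22,199.10

£22,199.10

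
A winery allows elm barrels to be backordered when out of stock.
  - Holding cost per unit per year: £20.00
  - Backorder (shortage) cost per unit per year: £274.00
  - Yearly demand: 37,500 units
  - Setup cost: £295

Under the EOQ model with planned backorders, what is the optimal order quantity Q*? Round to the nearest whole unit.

Basic EOQ = √(2·37,500·295/20) = 1,051.784
Backorder adjustment √((H+b)/b) = √((20+274)/274) = 1.0359
Q* = 1,051.784 × 1.0359 ≈ 1,089.49

1,089 units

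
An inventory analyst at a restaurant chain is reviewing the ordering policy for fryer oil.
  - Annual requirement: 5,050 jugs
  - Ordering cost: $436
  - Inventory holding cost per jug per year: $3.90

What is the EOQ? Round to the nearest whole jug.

1,063 jugs

Q* = √(2·D·S / H) = √(2·5,050·436 / 3.9) = √1,129,128.2 ≈ 1,062.60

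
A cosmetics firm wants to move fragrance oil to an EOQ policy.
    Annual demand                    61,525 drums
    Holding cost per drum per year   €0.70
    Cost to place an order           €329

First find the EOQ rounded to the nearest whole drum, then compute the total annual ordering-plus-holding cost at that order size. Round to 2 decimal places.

€5,323.38

Optimal lot size Q* = (2 × 61,525 × €329 / €0.7)^½ ≈ 7,604.83 → Q = 7,605 drums
Annual ordering cost = (D/Q)·S = (61,525/7,605) × 329 = €2,661.63
Annual holding cost  = (Q/2)·H = (7,605/2) × 0.7 = €2,661.75
Total = €2,661.63 + €2,661.75 = €5,323.38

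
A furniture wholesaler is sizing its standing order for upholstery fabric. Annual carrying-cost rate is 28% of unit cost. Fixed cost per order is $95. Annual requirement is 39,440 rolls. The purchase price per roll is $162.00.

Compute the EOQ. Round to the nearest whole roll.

Carrying cost H = $162 × 28% = $45.3600/roll/yr
EOQ = √(2DS/H) = √(2 × 39,440 × 95 / 45.36)
    = √(165,202.82) ≈ 406.45

406 rolls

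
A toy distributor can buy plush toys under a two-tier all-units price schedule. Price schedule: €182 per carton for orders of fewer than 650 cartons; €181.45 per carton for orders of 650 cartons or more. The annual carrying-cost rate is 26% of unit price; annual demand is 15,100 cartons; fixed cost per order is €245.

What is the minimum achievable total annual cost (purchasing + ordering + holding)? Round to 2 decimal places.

€2,760,919.06

H₁ = 26%×€182 = €47.3200;  H₂ = 26%×€181.45 = €47.1770
EOQ₁ = √(2×15,100×245/47.3200) = 395.43  (< 650, feasible at tier 1)
EOQ₂ = √(2×15,100×245/47.1770) = 396.02  (< 650 → use Q = 650 at tier-2 price)
TC(tier 1 (EOQ₁), Q≈395.4) = €2,766,911.51
TC(tier 2, Q≈650.0) = €2,760,919.06
Minimum at tier 2: €2,760,919.06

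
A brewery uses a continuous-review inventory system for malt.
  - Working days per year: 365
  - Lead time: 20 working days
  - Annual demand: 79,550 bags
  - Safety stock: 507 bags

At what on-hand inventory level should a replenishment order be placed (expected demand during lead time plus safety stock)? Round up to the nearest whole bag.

Daily demand d = 79,550 / 365 = 217.945 bags/day
Demand during lead time = 217.945 × 20 = 4,358.90
Reorder point = 4,358.90 + 507 = 4,865.90 → round up

4,866 bags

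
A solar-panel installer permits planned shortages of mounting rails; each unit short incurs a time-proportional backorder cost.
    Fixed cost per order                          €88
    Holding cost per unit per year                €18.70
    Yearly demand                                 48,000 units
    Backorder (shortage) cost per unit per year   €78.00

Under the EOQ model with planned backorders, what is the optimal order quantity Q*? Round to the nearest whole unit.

Basic EOQ = √(2·48,000·88/18.7) = 672.134
Backorder adjustment √((H+b)/b) = √((18.7+78)/78) = 1.1134
Q* = 672.134 × 1.1134 ≈ 748.38

748 units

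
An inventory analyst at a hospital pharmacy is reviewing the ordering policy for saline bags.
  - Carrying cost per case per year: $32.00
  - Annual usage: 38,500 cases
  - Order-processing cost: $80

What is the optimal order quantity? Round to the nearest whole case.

2DS/H = 2·38,500·80/32 = 192,500.00
EOQ = √192,500.00 ≈ 438.75

439 cases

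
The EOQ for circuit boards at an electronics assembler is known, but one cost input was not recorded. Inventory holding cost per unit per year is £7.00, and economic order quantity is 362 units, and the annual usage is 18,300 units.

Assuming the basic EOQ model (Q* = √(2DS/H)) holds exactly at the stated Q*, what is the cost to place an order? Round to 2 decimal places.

£25.06

Since Q* = (2DS/H)^½, squaring gives Q*²·H = 2DS.
S = Q²H / (2D) = 362² × 7 / (2 × 18,300) = 25.0631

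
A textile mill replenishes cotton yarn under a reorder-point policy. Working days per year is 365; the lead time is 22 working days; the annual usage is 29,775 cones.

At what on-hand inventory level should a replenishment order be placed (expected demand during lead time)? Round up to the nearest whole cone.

Daily demand d = 29,775 / 365 = 81.575 cones/day
Demand during lead time = 81.575 × 22 = 1,794.66
Reorder point = 1,794.66 → round up

1,795 cones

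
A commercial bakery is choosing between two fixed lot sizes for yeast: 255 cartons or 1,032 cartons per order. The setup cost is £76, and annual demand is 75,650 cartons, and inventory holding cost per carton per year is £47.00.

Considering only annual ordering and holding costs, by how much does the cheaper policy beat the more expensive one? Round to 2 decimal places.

TC(Q) = (D/Q)S + (Q/2)H
TC(255) = (75,650/255)×76 + (255/2)×47 = £28,539.17
TC(1,032) = (75,650/1,032)×76 + (1,032/2)×47 = £29,823.12
Lots of 255 are cheaper by £1,283.96.

£1,283.96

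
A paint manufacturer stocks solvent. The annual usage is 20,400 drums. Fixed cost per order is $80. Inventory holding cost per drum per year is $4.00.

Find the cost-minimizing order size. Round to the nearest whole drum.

EOQ = √(2DS/H) = √(2 × 20,400 × 80 / 4)
    = √(816,000.00) ≈ 903.33

903 drums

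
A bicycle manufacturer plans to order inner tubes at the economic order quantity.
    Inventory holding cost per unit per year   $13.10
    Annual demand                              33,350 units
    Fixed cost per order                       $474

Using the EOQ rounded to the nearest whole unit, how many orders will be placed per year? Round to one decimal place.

Optimal lot size Q* = (2 × 33,350 × $474 / $13.1)^½ ≈ 1,553.52 → Q = 1,554
Orders per year = D/Q = 33,350 / 1,554 = 21.461

21.5 orders per year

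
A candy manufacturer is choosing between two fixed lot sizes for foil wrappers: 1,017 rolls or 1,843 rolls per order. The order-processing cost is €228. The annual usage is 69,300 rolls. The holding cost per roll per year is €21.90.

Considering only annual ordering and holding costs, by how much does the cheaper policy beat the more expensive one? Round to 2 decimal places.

€2,081.61

For each Q, cost = (D/Q)·S + (Q/2)·H.
TC(1,017) = (69,300/1,017)×228 + (1,017/2)×21.9 = €26,672.43
TC(1,843) = (69,300/1,843)×228 + (1,843/2)×21.9 = €28,754.05
|ΔTC| = |€26,672.43 − €28,754.05| = €2,081.61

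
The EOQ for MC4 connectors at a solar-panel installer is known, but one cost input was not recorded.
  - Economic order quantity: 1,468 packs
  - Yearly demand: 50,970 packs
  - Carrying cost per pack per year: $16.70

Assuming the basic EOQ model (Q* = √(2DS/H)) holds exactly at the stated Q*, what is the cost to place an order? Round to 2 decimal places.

From Q* = √(2DS/H) ⇒ Q*² = 2DS/H.
S = Q²H / (2D) = 1,468² × 16.7 / (2 × 50,970) = 353.0400

$353.04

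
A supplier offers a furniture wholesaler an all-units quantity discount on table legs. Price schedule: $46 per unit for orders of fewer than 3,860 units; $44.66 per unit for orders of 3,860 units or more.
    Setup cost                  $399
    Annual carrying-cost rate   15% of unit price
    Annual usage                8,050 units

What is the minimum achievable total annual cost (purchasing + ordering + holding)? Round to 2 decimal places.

$373,274.18

H₁ = 15%×$46 = $6.9000;  H₂ = 15%×$44.66 = $6.6990
EOQ₁ = √(2×8,050×399/6.9000) = 964.88  (< 3,860, feasible at tier 1)
EOQ₂ = √(2×8,050×399/6.6990) = 979.25  (< 3,860 → use Q = 3,860 at tier-2 price)
TC(tier 1 (EOQ₁), Q≈964.9) = $376,957.70
TC(tier 2, Q≈3,860.0) = $373,274.18
Minimum at tier 2: $373,274.18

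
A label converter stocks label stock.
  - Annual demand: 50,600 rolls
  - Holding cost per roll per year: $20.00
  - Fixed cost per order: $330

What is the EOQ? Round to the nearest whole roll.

1,292 rolls

Optimal lot size Q* = (2 × 50,600 × $330 / $20)^½ ≈ 1,292.21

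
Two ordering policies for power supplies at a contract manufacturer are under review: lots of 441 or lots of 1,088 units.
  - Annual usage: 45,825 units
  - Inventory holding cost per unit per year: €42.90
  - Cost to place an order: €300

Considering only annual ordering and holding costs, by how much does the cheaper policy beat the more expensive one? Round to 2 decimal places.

TC(Q) = (D/Q)S + (Q/2)H
TC(441) = (45,825/441)×300 + (441/2)×42.9 = €40,632.92
TC(1,088) = (45,825/1,088)×300 + (1,088/2)×42.9 = €35,973.17
|ΔTC| = |€40,632.92 − €35,973.17| = €4,659.75

€4,659.75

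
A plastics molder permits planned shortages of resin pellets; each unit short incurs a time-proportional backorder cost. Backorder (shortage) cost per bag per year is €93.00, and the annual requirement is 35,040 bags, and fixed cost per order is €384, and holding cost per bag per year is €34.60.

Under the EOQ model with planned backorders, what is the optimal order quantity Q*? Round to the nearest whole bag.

1,033 bags

Basic EOQ = √(2·35,040·384/34.6) = 881.911
Backorder adjustment √((H+b)/b) = √((34.6+93)/93) = 1.1713
Q* = 881.911 × 1.1713 ≈ 1,033.02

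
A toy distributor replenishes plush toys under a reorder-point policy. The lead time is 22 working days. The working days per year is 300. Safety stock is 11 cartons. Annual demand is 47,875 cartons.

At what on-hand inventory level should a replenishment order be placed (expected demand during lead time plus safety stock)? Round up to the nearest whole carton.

Daily demand d = 47,875 / 300 = 159.583 cartons/day
Demand during lead time = 159.583 × 22 = 3,510.83
Reorder point = 3,510.83 + 11 = 3,521.83 → round up

3,522 cartons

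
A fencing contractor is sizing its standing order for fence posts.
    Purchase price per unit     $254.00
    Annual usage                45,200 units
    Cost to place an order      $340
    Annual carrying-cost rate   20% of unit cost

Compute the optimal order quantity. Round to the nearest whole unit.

H = i·C = 0.2 × $254 = $50.8000 per unit-year
Optimal lot size Q* = (2 × 45,200 × $340 / $50.8)^½ ≈ 777.84

778 units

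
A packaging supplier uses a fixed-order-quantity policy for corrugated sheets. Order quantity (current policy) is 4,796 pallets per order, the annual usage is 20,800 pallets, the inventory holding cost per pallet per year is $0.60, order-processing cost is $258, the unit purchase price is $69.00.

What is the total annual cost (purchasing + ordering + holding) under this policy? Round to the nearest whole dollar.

$1,437,758

Annual ordering cost = (D/Q)·S = (20,800/4,796) × 258 = $1,118.93
Annual holding cost  = (Q/2)·H = (4,796/2) × 0.6 = $1,438.80
Purchase cost = D·C = 20,800 × 69 = $1,435,200.00
Total = $1,118.93 + $1,438.80 + $1,435,200.00 = $1,437,757.73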